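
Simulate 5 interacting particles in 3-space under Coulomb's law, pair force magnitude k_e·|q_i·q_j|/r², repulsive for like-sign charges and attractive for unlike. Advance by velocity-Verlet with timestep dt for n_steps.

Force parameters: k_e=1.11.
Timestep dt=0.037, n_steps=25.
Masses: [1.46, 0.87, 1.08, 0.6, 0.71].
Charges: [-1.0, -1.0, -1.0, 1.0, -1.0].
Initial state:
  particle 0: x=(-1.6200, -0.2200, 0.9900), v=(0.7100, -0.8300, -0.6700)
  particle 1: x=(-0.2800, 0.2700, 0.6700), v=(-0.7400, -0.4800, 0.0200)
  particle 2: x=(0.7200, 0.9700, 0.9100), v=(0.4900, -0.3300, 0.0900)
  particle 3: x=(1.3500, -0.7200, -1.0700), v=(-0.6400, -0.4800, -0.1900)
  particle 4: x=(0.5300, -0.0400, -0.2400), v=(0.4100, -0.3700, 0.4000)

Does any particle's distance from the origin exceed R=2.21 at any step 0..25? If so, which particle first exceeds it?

step 0: x0=(-1.6200, -0.2200, 0.9900) x1=(-0.2800, 0.2700, 0.6700) x2=(0.7200, 0.9700, 0.9100) x3=(1.3500, -0.7200, -1.0700) x4=(0.5300, -0.0400, -0.2400)
step 1: x0=(-1.5941, -0.2508, 0.9653) x1=(-0.3077, 0.2521, 0.6709) x2=(0.7386, 0.9582, 0.9136) x3=(1.3257, -0.7372, -1.0763) x4=(0.5461, -0.0544, -0.2265)
step 2: x0=(-1.5688, -0.2820, 0.9407) x1=(-0.3361, 0.2342, 0.6719) x2=(0.7583, 0.9473, 0.9176) x3=(1.3000, -0.7533, -1.0811) x4=(0.5639, -0.0704, -0.2155)
step 3: x0=(-1.5443, -0.3134, 0.9163) x1=(-0.3649, 0.2162, 0.6731) x2=(0.7789, 0.9371, 0.9220) x3=(1.2731, -0.7683, -1.0843) x4=(0.5835, -0.0878, -0.2070)
step 4: x0=(-1.5205, -0.3451, 0.8920) x1=(-0.3942, 0.1982, 0.6745) x2=(0.8004, 0.9277, 0.9269) x3=(1.2450, -0.7821, -1.0858) x4=(0.6048, -0.1067, -0.2009)
step 5: x0=(-1.4976, -0.3773, 0.8679) x1=(-0.4238, 0.1804, 0.6759) x2=(0.8227, 0.9191, 0.9322) x3=(1.2156, -0.7947, -1.0857) x4=(0.6278, -0.1271, -0.1974)
step 6: x0=(-1.4754, -0.4099, 0.8439) x1=(-0.4535, 0.1628, 0.6774) x2=(0.8459, 0.9111, 0.9379) x3=(1.1849, -0.8060, -1.0837) x4=(0.6525, -0.1491, -0.1963)
step 7: x0=(-1.4541, -0.4429, 0.8200) x1=(-0.4833, 0.1456, 0.6789) x2=(0.8699, 0.9038, 0.9440) x3=(1.1531, -0.8161, -1.0799) x4=(0.6788, -0.1726, -0.1976)
step 8: x0=(-1.4337, -0.4764, 0.7963) x1=(-0.5130, 0.1287, 0.6804) x2=(0.8946, 0.8971, 0.9504) x3=(1.1201, -0.8248, -1.0742) x4=(0.7067, -0.1976, -0.2014)
step 9: x0=(-1.4142, -0.5105, 0.7726) x1=(-0.5425, 0.1124, 0.6819) x2=(0.9201, 0.8910, 0.9572) x3=(1.0860, -0.8320, -1.0662) x4=(0.7362, -0.2242, -0.2077)
step 10: x0=(-1.3957, -0.5453, 0.7490) x1=(-0.5717, 0.0967, 0.6833) x2=(0.9462, 0.8854, 0.9643) x3=(1.0507, -0.8377, -1.0560) x4=(0.7671, -0.2525, -0.2166)
step 11: x0=(-1.3781, -0.5807, 0.7255) x1=(-0.6005, 0.0817, 0.6848) x2=(0.9729, 0.8805, 0.9717) x3=(1.0143, -0.8418, -1.0434) x4=(0.7994, -0.2825, -0.2281)
step 12: x0=(-1.3614, -0.6168, 0.7020) x1=(-0.6288, 0.0677, 0.6862) x2=(1.0002, 0.8760, 0.9794) x3=(0.9770, -0.8441, -1.0280) x4=(0.8331, -0.3143, -0.2424)
step 13: x0=(-1.3456, -0.6538, 0.6785) x1=(-0.6566, 0.0546, 0.6876) x2=(1.0281, 0.8720, 0.9873) x3=(0.9387, -0.8445, -1.0096) x4=(0.8679, -0.3480, -0.2596)
step 14: x0=(-1.3308, -0.6917, 0.6549) x1=(-0.6838, 0.0425, 0.6891) x2=(1.0565, 0.8684, 0.9956) x3=(0.8997, -0.8428, -0.9880) x4=(0.9037, -0.3837, -0.2799)
step 15: x0=(-1.3168, -0.7304, 0.6314) x1=(-0.7105, 0.0317, 0.6905) x2=(1.0854, 0.8653, 1.0040) x3=(0.8602, -0.8387, -0.9625) x4=(0.9402, -0.4216, -0.3037)
step 16: x0=(-1.3037, -0.7701, 0.6077) x1=(-0.7366, 0.0221, 0.6921) x2=(1.1148, 0.8625, 1.0127) x3=(0.8206, -0.8320, -0.9329) x4=(0.9771, -0.4618, -0.3313)
step 17: x0=(-1.2913, -0.8108, 0.5838) x1=(-0.7621, 0.0138, 0.6937) x2=(1.1446, 0.8602, 1.0216) x3=(0.7815, -0.8225, -0.8984) x4=(1.0139, -0.5047, -0.3630)
step 18: x0=(-1.2796, -0.8524, 0.5598) x1=(-0.7872, 0.0069, 0.6955) x2=(1.1749, 0.8581, 1.0306) x3=(0.7439, -0.8098, -0.8585) x4=(1.0496, -0.5503, -0.3995)
step 19: x0=(-1.2686, -0.8951, 0.5356) x1=(-0.8118, 0.0013, 0.6974) x2=(1.2055, 0.8564, 1.0398) x3=(0.7091, -0.7937, -0.8126) x4=(1.0831, -0.5989, -0.4410)
step 20: x0=(-1.2580, -0.9387, 0.5112) x1=(-0.8360, -0.0030, 0.6994) x2=(1.2364, 0.8549, 1.0492) x3=(0.6790, -0.7745, -0.7606) x4=(1.1126, -0.6502, -0.4876)
step 21: x0=(-1.2479, -0.9832, 0.4866) x1=(-0.8599, -0.0061, 0.7017) x2=(1.2677, 0.8537, 1.0587) x3=(0.6557, -0.7528, -0.7030) x4=(1.1364, -0.7037, -0.5389)
step 22: x0=(-1.2382, -1.0286, 0.4617) x1=(-0.8836, -0.0079, 0.7041) x2=(1.2993, 0.8528, 1.0682) x3=(0.6410, -0.7297, -0.6413) x4=(1.1530, -0.7583, -0.5935)
step 23: x0=(-1.2288, -1.0748, 0.4365) x1=(-0.9070, -0.0085, 0.7066) x2=(1.3312, 0.8520, 1.0779) x3=(0.6350, -0.7067, -0.5779) x4=(1.1621, -0.8129, -0.6493)
step 24: x0=(-1.2196, -1.1218, 0.4111) x1=(-0.9303, -0.0081, 0.7094) x2=(1.3634, 0.8514, 1.0876) x3=(0.6367, -0.6851, -0.5146) x4=(1.1647, -0.8663, -0.7048)
step 25: x0=(-1.2107, -1.1695, 0.3855) x1=(-0.9534, -0.0067, 0.7123) x2=(1.3958, 0.8509, 1.0973) x3=(0.6441, -0.6653, -0.4529) x4=(1.1622, -0.9182, -0.7588)

no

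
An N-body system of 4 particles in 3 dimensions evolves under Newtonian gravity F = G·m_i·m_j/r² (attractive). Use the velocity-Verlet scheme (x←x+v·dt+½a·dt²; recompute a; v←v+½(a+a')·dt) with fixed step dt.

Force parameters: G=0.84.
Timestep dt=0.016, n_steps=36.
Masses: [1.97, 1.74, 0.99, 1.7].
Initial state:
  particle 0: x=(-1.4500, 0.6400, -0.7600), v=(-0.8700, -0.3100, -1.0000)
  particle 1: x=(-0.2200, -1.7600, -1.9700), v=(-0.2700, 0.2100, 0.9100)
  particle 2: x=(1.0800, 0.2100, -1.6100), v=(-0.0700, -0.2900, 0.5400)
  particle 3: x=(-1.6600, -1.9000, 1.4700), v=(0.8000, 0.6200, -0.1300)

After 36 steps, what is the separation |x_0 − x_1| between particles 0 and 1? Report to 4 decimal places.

2.5276

step 0: x0=(-1.4500, 0.6400, -0.7600) x1=(-0.2200, -1.7600, -1.9700) x2=(1.0800, 0.2100, -1.6100) x3=(-1.6600, -1.9000, 1.4700)
step 1: x0=(-1.4639, 0.6350, -0.7760) x1=(-0.2243, -1.7566, -1.9554) x2=(1.0788, 0.2053, -1.6014) x3=(-1.6472, -1.8901, 1.4679)
step 2: x0=(-1.4778, 0.6300, -0.7920) x1=(-0.2287, -1.7531, -1.9408) x2=(1.0776, 0.2006, -1.5927) x3=(-1.6344, -1.8801, 1.4657)
step 3: x0=(-1.4916, 0.6248, -0.8080) x1=(-0.2330, -1.7496, -1.9261) x2=(1.0762, 0.1958, -1.5840) x3=(-1.6215, -1.8701, 1.4635)
step 4: x0=(-1.5053, 0.6197, -0.8240) x1=(-0.2374, -1.7460, -1.9114) x2=(1.0747, 0.1910, -1.5753) x3=(-1.6087, -1.8601, 1.4612)
step 5: x0=(-1.5190, 0.6144, -0.8401) x1=(-0.2417, -1.7423, -1.8966) x2=(1.0731, 0.1861, -1.5666) x3=(-1.5958, -1.8500, 1.4589)
step 6: x0=(-1.5327, 0.6091, -0.8561) x1=(-0.2461, -1.7386, -1.8817) x2=(1.0715, 0.1812, -1.5578) x3=(-1.5829, -1.8399, 1.4565)
step 7: x0=(-1.5463, 0.6037, -0.8721) x1=(-0.2505, -1.7348, -1.8669) x2=(1.0697, 0.1762, -1.5491) x3=(-1.5700, -1.8298, 1.4540)
step 8: x0=(-1.5599, 0.5983, -0.8881) x1=(-0.2549, -1.7309, -1.8519) x2=(1.0678, 0.1712, -1.5403) x3=(-1.5570, -1.8196, 1.4515)
step 9: x0=(-1.5735, 0.5928, -0.9041) x1=(-0.2593, -1.7269, -1.8369) x2=(1.0658, 0.1661, -1.5315) x3=(-1.5441, -1.8094, 1.4489)
step 10: x0=(-1.5869, 0.5872, -0.9202) x1=(-0.2638, -1.7228, -1.8219) x2=(1.0637, 0.1609, -1.5227) x3=(-1.5311, -1.7992, 1.4463)
step 11: x0=(-1.6004, 0.5815, -0.9362) x1=(-0.2682, -1.7187, -1.8068) x2=(1.0615, 0.1557, -1.5139) x3=(-1.5181, -1.7889, 1.4436)
step 12: x0=(-1.6137, 0.5758, -0.9522) x1=(-0.2727, -1.7145, -1.7917) x2=(1.0592, 0.1504, -1.5050) x3=(-1.5051, -1.7786, 1.4408)
step 13: x0=(-1.6271, 0.5701, -0.9682) x1=(-0.2771, -1.7102, -1.7765) x2=(1.0568, 0.1451, -1.4962) x3=(-1.4921, -1.7683, 1.4380)
step 14: x0=(-1.6403, 0.5642, -0.9842) x1=(-0.2816, -1.7059, -1.7613) x2=(1.0543, 0.1397, -1.4873) x3=(-1.4791, -1.7579, 1.4351)
step 15: x0=(-1.6536, 0.5583, -1.0002) x1=(-0.2861, -1.7015, -1.7460) x2=(1.0517, 0.1343, -1.4784) x3=(-1.4660, -1.7475, 1.4322)
step 16: x0=(-1.6667, 0.5523, -1.0162) x1=(-0.2906, -1.6970, -1.7307) x2=(1.0490, 0.1288, -1.4695) x3=(-1.4529, -1.7371, 1.4292)
step 17: x0=(-1.6799, 0.5463, -1.0322) x1=(-0.2952, -1.6924, -1.7153) x2=(1.0461, 0.1232, -1.4606) x3=(-1.4399, -1.7266, 1.4261)
step 18: x0=(-1.6929, 0.5402, -1.0482) x1=(-0.2997, -1.6877, -1.6998) x2=(1.0432, 0.1176, -1.4516) x3=(-1.4268, -1.7162, 1.4229)
step 19: x0=(-1.7059, 0.5340, -1.0642) x1=(-0.3043, -1.6830, -1.6844) x2=(1.0401, 0.1120, -1.4427) x3=(-1.4136, -1.7056, 1.4197)
step 20: x0=(-1.7189, 0.5277, -1.0802) x1=(-0.3089, -1.6781, -1.6688) x2=(1.0370, 0.1062, -1.4337) x3=(-1.4005, -1.6951, 1.4164)
step 21: x0=(-1.7318, 0.5214, -1.0962) x1=(-0.3135, -1.6732, -1.6532) x2=(1.0337, 0.1004, -1.4248) x3=(-1.3874, -1.6845, 1.4130)
step 22: x0=(-1.7446, 0.5150, -1.1121) x1=(-0.3181, -1.6682, -1.6376) x2=(1.0303, 0.0946, -1.4158) x3=(-1.3742, -1.6739, 1.4096)
step 23: x0=(-1.7574, 0.5086, -1.1281) x1=(-0.3227, -1.6632, -1.6219) x2=(1.0268, 0.0887, -1.4068) x3=(-1.3610, -1.6633, 1.4061)
step 24: x0=(-1.7701, 0.5021, -1.1440) x1=(-0.3274, -1.6580, -1.6062) x2=(1.0233, 0.0827, -1.3978) x3=(-1.3478, -1.6526, 1.4025)
step 25: x0=(-1.7828, 0.4955, -1.1599) x1=(-0.3320, -1.6528, -1.5904) x2=(1.0195, 0.0767, -1.3888) x3=(-1.3346, -1.6419, 1.3989)
step 26: x0=(-1.7954, 0.4888, -1.1758) x1=(-0.3367, -1.6474, -1.5746) x2=(1.0157, 0.0706, -1.3797) x3=(-1.3214, -1.6312, 1.3952)
step 27: x0=(-1.8079, 0.4821, -1.1917) x1=(-0.3414, -1.6420, -1.5587) x2=(1.0118, 0.0644, -1.3707) x3=(-1.3082, -1.6204, 1.3914)
step 28: x0=(-1.8204, 0.4753, -1.2076) x1=(-0.3462, -1.6365, -1.5428) x2=(1.0077, 0.0582, -1.3616) x3=(-1.2949, -1.6097, 1.3875)
step 29: x0=(-1.8328, 0.4684, -1.2234) x1=(-0.3509, -1.6309, -1.5268) x2=(1.0036, 0.0519, -1.3525) x3=(-1.2817, -1.5988, 1.3836)
step 30: x0=(-1.8451, 0.4615, -1.2393) x1=(-0.3557, -1.6253, -1.5108) x2=(0.9993, 0.0456, -1.3435) x3=(-1.2684, -1.5880, 1.3795)
step 31: x0=(-1.8574, 0.4545, -1.2551) x1=(-0.3604, -1.6195, -1.4947) x2=(0.9949, 0.0391, -1.3344) x3=(-1.2551, -1.5771, 1.3755)
step 32: x0=(-1.8696, 0.4474, -1.2709) x1=(-0.3653, -1.6137, -1.4786) x2=(0.9904, 0.0327, -1.3252) x3=(-1.2418, -1.5662, 1.3713)
step 33: x0=(-1.8818, 0.4403, -1.2867) x1=(-0.3701, -1.6077, -1.4624) x2=(0.9858, 0.0261, -1.3161) x3=(-1.2285, -1.5553, 1.3670)
step 34: x0=(-1.8939, 0.4331, -1.3025) x1=(-0.3749, -1.6017, -1.4462) x2=(0.9810, 0.0195, -1.3070) x3=(-1.2152, -1.5444, 1.3627)
step 35: x0=(-1.9059, 0.4258, -1.3182) x1=(-0.3798, -1.5956, -1.4300) x2=(0.9762, 0.0128, -1.2978) x3=(-1.2018, -1.5334, 1.3583)
step 36: x0=(-1.9179, 0.4185, -1.3339) x1=(-0.3847, -1.5894, -1.4137) x2=(0.9712, 0.0061, -1.2887) x3=(-1.1884, -1.5224, 1.3538)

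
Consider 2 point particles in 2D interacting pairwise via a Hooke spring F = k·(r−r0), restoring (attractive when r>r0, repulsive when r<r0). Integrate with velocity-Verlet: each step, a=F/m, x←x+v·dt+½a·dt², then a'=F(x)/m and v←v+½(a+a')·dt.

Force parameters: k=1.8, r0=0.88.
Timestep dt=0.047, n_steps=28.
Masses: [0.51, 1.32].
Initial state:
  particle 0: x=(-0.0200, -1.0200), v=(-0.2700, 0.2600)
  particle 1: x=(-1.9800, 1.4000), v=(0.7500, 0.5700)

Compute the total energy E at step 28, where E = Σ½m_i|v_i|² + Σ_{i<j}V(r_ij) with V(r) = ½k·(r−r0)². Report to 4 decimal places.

step 0: x0=(-0.0200, -1.0200) x1=(-1.9800, 1.4000)
step 1: x0=(-0.0382, -1.0010) x1=(-1.9426, 1.4242)
step 2: x0=(-0.0670, -0.9685) x1=(-1.9012, 1.4431)
step 3: x0=(-0.1059, -0.9227) x1=(-1.8558, 1.4569)
step 4: x0=(-0.1544, -0.8638) x1=(-1.8067, 1.4657)
step 5: x0=(-0.2118, -0.7924) x1=(-1.7542, 1.4696)
step 6: x0=(-0.2774, -0.7090) x1=(-1.6985, 1.4689)
step 7: x0=(-0.3503, -0.6143) x1=(-1.6400, 1.4638)
step 8: x0=(-0.4296, -0.5093) x1=(-1.5790, 1.4548)
step 9: x0=(-0.5145, -0.3949) x1=(-1.5158, 1.4421)
step 10: x0=(-0.6039, -0.2722) x1=(-1.4509, 1.4262)
step 11: x0=(-0.6968, -0.1424) x1=(-1.3847, 1.4076)
step 12: x0=(-0.7923, -0.0068) x1=(-1.3175, 1.3867)
step 13: x0=(-0.8894, 0.1332) x1=(-1.2496, 1.3641)
step 14: x0=(-0.9875, 0.2763) x1=(-1.1813, 1.3403)
step 15: x0=(-1.0858, 0.4209) x1=(-1.1130, 1.3160)
step 16: x0=(-1.1841, 0.5656) x1=(-1.0447, 1.2915)
step 17: x0=(-1.2827, 0.7093) x1=(-0.9763, 1.2676)
step 18: x0=(-1.3821, 0.8513) x1=(-0.9075, 1.2442)
step 19: x0=(-1.4831, 0.9920) x1=(-0.8381, 1.2214)
step 20: x0=(-1.5856, 1.1321) x1=(-0.7682, 1.1987)
step 21: x0=(-1.6885, 1.2723) x1=(-0.6980, 1.1761)
step 22: x0=(-1.7906, 1.4123) x1=(-0.6283, 1.1535)
step 23: x0=(-1.8903, 1.5518) x1=(-0.5594, 1.1311)
step 24: x0=(-1.9861, 1.6902) x1=(-0.4920, 1.1092)
step 25: x0=(-2.0767, 1.8264) x1=(-0.4267, 1.0880)
step 26: x0=(-2.1607, 1.9597) x1=(-0.3639, 1.0680)
step 27: x0=(-2.2368, 2.0891) x1=(-0.3041, 1.0495)
step 28: x0=(-2.3039, 2.2137) x1=(-0.2479, 1.0329)
step 0 velocities: v0=(-0.2700, 0.2600) v1=(0.7500, 0.5700)
step 0: KE=0.6215, PE=4.4923, E=5.1138
step 28 velocities: v0=(-1.3204, 2.5885) v1=(1.1558, -0.3296)
step 28: KE=3.1066, PE=2.0007, E=5.1072

5.1072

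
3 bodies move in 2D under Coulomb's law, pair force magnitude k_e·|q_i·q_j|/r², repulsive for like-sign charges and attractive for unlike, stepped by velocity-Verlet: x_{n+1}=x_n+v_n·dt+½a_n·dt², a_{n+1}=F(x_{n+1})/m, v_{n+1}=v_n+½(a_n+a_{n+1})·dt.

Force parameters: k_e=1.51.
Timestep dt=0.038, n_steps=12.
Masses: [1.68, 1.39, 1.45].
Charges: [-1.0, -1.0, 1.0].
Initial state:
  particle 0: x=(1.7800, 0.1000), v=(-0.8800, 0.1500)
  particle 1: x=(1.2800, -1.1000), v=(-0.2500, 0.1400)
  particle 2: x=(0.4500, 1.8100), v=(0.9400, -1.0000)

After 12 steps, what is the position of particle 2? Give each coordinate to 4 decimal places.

step 0: x0=(1.7800, 0.1000) x1=(1.2800, -1.1000) x2=(0.4500, 1.8100)
step 1: x0=(1.7466, 0.1062) x1=(1.2703, -1.0950) x2=(0.4858, 1.7718)
step 2: x0=(1.7134, 0.1133) x1=(1.2602, -1.0908) x2=(0.5219, 1.7332)
step 3: x0=(1.6802, 0.1214) x1=(1.2497, -1.0872) x2=(0.5583, 1.6940)
step 4: x0=(1.6470, 0.1305) x1=(1.2389, -1.0843) x2=(0.5949, 1.6544)
step 5: x0=(1.6140, 0.1407) x1=(1.2277, -1.0822) x2=(0.6319, 1.6142)
step 6: x0=(1.5809, 0.1520) x1=(1.2162, -1.0808) x2=(0.6691, 1.5735)
step 7: x0=(1.5478, 0.1645) x1=(1.2043, -1.0800) x2=(0.7067, 1.5321)
step 8: x0=(1.5146, 0.1781) x1=(1.1922, -1.0800) x2=(0.7446, 1.4900)
step 9: x0=(1.4814, 0.1929) x1=(1.1798, -1.0806) x2=(0.7828, 1.4471)
step 10: x0=(1.4480, 0.2091) x1=(1.1672, -1.0819) x2=(0.8215, 1.4033)
step 11: x0=(1.4144, 0.2266) x1=(1.1543, -1.0838) x2=(0.8606, 1.3586)
step 12: x0=(1.3807, 0.2455) x1=(1.1412, -1.0864) x2=(0.9001, 1.3128)

(0.9001, 1.3128)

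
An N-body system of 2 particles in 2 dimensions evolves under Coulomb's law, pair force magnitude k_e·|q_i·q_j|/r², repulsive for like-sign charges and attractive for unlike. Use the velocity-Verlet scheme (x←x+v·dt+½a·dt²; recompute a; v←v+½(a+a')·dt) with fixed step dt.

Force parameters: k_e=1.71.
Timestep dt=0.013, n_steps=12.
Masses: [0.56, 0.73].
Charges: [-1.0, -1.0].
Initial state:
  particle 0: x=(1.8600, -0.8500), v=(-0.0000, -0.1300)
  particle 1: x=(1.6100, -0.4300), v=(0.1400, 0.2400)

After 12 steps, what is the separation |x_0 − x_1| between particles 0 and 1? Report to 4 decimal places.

0.7576

step 0: x0=(1.8600, -0.8500) x1=(1.6100, -0.4300)
step 1: x0=(1.8606, -0.8526) x1=(1.6114, -0.4262)
step 2: x0=(1.8622, -0.8571) x1=(1.6120, -0.4209)
step 3: x0=(1.8648, -0.8633) x1=(1.6118, -0.4143)
step 4: x0=(1.8684, -0.8712) x1=(1.6108, -0.4065)
step 5: x0=(1.8729, -0.8807) x1=(1.6092, -0.3973)
step 6: x0=(1.8782, -0.8917) x1=(1.6070, -0.3871)
step 7: x0=(1.8842, -0.9041) x1=(1.6042, -0.3757)
step 8: x0=(1.8909, -0.9177) x1=(1.6008, -0.3634)
step 9: x0=(1.8982, -0.9326) x1=(1.5971, -0.3502)
step 10: x0=(1.9061, -0.9485) x1=(1.5928, -0.3362)
step 11: x0=(1.9145, -0.9653) x1=(1.5882, -0.3215)
step 12: x0=(1.9233, -0.9831) x1=(1.5833, -0.3060)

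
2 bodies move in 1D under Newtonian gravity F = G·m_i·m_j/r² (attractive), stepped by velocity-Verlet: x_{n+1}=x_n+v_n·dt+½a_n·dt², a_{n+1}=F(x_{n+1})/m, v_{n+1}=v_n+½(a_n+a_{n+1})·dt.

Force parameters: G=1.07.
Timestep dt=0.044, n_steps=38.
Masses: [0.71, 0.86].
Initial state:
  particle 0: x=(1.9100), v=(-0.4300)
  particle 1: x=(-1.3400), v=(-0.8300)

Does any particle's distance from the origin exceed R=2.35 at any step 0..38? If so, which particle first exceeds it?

step 0: x0=(1.9100) x1=(-1.3400)
step 1: x0=(1.8910) x1=(-1.3765)
step 2: x0=(1.8718) x1=(-1.4128)
step 3: x0=(1.8525) x1=(-1.4489)
step 4: x0=(1.8330) x1=(-1.4850)
step 5: x0=(1.8133) x1=(-1.5209)
step 6: x0=(1.7935) x1=(-1.5567)
step 7: x0=(1.7735) x1=(-1.5923)
step 8: x0=(1.7534) x1=(-1.6278)
step 9: x0=(1.7331) x1=(-1.6632)
step 10: x0=(1.7126) x1=(-1.6985)
step 11: x0=(1.6920) x1=(-1.7336)
step 12: x0=(1.6713) x1=(-1.7686)
step 13: x0=(1.6504) x1=(-1.8035)
step 14: x0=(1.6293) x1=(-1.8382)
step 15: x0=(1.6081) x1=(-1.8729)
step 16: x0=(1.5868) x1=(-1.9074)
step 17: x0=(1.5653) x1=(-1.9418)
step 18: x0=(1.5437) x1=(-1.9761)
step 19: x0=(1.5219) x1=(-2.0102)
step 20: x0=(1.4999) x1=(-2.0443)
step 21: x0=(1.4779) x1=(-2.0782)
step 22: x0=(1.4557) x1=(-2.1120)
step 23: x0=(1.4333) x1=(-2.1457)
step 24: x0=(1.4108) x1=(-2.1793)
step 25: x0=(1.3882) x1=(-2.2127)
step 26: x0=(1.3654) x1=(-2.2461)
step 27: x0=(1.3425) x1=(-2.2793)
step 28: x0=(1.3195) x1=(-2.3124)
step 29: x0=(1.2963) x1=(-2.3454)
step 30: x0=(1.2730) x1=(-2.3783)
step 31: x0=(1.2496) x1=(-2.4111)
step 32: x0=(1.2260) x1=(-2.4438)
step 33: x0=(1.2023) x1=(-2.4764)
step 34: x0=(1.1785) x1=(-2.5088)
step 35: x0=(1.1545) x1=(-2.5412)
step 36: x0=(1.1304) x1=(-2.5734)
step 37: x0=(1.1062) x1=(-2.6056)
step 38: x0=(1.0818) x1=(-2.6376)

yes, particle 1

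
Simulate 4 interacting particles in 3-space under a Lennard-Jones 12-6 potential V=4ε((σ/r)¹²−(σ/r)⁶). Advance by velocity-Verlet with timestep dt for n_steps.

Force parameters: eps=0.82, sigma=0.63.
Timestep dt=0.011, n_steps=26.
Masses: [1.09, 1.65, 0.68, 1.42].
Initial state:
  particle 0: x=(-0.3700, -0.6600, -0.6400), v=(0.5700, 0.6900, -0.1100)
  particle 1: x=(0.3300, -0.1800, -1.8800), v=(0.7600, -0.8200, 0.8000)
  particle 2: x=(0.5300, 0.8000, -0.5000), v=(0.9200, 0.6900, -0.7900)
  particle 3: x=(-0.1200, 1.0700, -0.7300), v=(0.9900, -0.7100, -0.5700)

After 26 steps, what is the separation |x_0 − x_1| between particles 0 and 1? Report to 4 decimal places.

1.2285

step 0: x0=(-0.3700, -0.6600, -0.6400) x1=(0.3300, -0.1800, -1.8800) x2=(0.5300, 0.8000, -0.5000) x3=(-0.1200, 1.0700, -0.7300)
step 1: x0=(-0.3637, -0.6524, -0.6412) x1=(0.3384, -0.1890, -1.8712) x2=(0.5399, 0.8077, -0.5088) x3=(-0.1090, 1.0622, -0.7362)
step 2: x0=(-0.3574, -0.6448, -0.6424) x1=(0.3467, -0.1980, -1.8624) x2=(0.5495, 0.8155, -0.5176) x3=(-0.0979, 1.0542, -0.7424)
step 3: x0=(-0.3512, -0.6372, -0.6437) x1=(0.3551, -0.2071, -1.8536) x2=(0.5588, 0.8233, -0.5266) x3=(-0.0866, 1.0463, -0.7486)
step 4: x0=(-0.3449, -0.6296, -0.6449) x1=(0.3634, -0.2161, -1.8447) x2=(0.5680, 0.8313, -0.5357) x3=(-0.0753, 1.0383, -0.7547)
step 5: x0=(-0.3386, -0.6219, -0.6461) x1=(0.3718, -0.2251, -1.8359) x2=(0.5771, 0.8392, -0.5447) x3=(-0.0639, 1.0303, -0.7608)
step 6: x0=(-0.3323, -0.6143, -0.6474) x1=(0.3801, -0.2341, -1.8271) x2=(0.5862, 0.8471, -0.5538) x3=(-0.0525, 1.0223, -0.7669)
step 7: x0=(-0.3260, -0.6067, -0.6487) x1=(0.3884, -0.2431, -1.8182) x2=(0.5957, 0.8549, -0.5627) x3=(-0.0413, 1.0143, -0.7731)
step 8: x0=(-0.3196, -0.5990, -0.6499) x1=(0.3968, -0.2521, -1.8093) x2=(0.6055, 0.8627, -0.5715) x3=(-0.0303, 1.0063, -0.7793)
step 9: x0=(-0.3133, -0.5913, -0.6512) x1=(0.4051, -0.2611, -1.8005) x2=(0.6160, 0.8702, -0.5802) x3=(-0.0196, 0.9985, -0.7856)
step 10: x0=(-0.3070, -0.5837, -0.6525) x1=(0.4134, -0.2701, -1.7916) x2=(0.6273, 0.8776, -0.5885) x3=(-0.0093, 0.9907, -0.7921)
step 11: x0=(-0.3006, -0.5760, -0.6538) x1=(0.4218, -0.2792, -1.7827) x2=(0.6395, 0.8848, -0.5966) x3=(0.0006, 0.9830, -0.7987)
step 12: x0=(-0.2943, -0.5683, -0.6551) x1=(0.4301, -0.2882, -1.7738) x2=(0.6526, 0.8919, -0.6044) x3=(0.0100, 0.9753, -0.8054)
step 13: x0=(-0.2879, -0.5606, -0.6564) x1=(0.4384, -0.2972, -1.7649) x2=(0.6666, 0.8989, -0.6119) x3=(0.0190, 0.9677, -0.8123)
step 14: x0=(-0.2815, -0.5529, -0.6578) x1=(0.4467, -0.3062, -1.7559) x2=(0.6814, 0.9057, -0.6192) x3=(0.0277, 0.9601, -0.8193)
step 15: x0=(-0.2751, -0.5451, -0.6591) x1=(0.4550, -0.3152, -1.7470) x2=(0.6967, 0.9125, -0.6263) x3=(0.0360, 0.9526, -0.8264)
step 16: x0=(-0.2687, -0.5374, -0.6605) x1=(0.4633, -0.3242, -1.7380) x2=(0.7125, 0.9193, -0.6333) x3=(0.0442, 0.9450, -0.8335)
step 17: x0=(-0.2623, -0.5296, -0.6619) x1=(0.4716, -0.3332, -1.7291) x2=(0.7284, 0.9261, -0.6402) x3=(0.0523, 0.9374, -0.8407)
step 18: x0=(-0.2559, -0.5219, -0.6633) x1=(0.4798, -0.3422, -1.7201) x2=(0.7444, 0.9328, -0.6471) x3=(0.0604, 0.9299, -0.8479)
step 19: x0=(-0.2494, -0.5141, -0.6647) x1=(0.4881, -0.3512, -1.7111) x2=(0.7603, 0.9395, -0.6541) x3=(0.0685, 0.9223, -0.8550)
step 20: x0=(-0.2429, -0.5063, -0.6662) x1=(0.4963, -0.3601, -1.7021) x2=(0.7759, 0.9463, -0.6611) x3=(0.0767, 0.9147, -0.8622)
step 21: x0=(-0.2365, -0.4985, -0.6676) x1=(0.5046, -0.3691, -1.6931) x2=(0.7912, 0.9530, -0.6682) x3=(0.0850, 0.9071, -0.8693)
step 22: x0=(-0.2300, -0.4907, -0.6691) x1=(0.5128, -0.3781, -1.6840) x2=(0.8062, 0.9597, -0.6755) x3=(0.0936, 0.8995, -0.8763)
step 23: x0=(-0.2234, -0.4829, -0.6706) x1=(0.5211, -0.3871, -1.6750) x2=(0.8207, 0.9663, -0.6828) x3=(0.1023, 0.8919, -0.8833)
step 24: x0=(-0.2169, -0.4750, -0.6722) x1=(0.5293, -0.3961, -1.6659) x2=(0.8347, 0.9729, -0.6903) x3=(0.1113, 0.8844, -0.8902)
step 25: x0=(-0.2103, -0.4671, -0.6737) x1=(0.5375, -0.4050, -1.6568) x2=(0.8483, 0.9794, -0.6980) x3=(0.1205, 0.8768, -0.8971)
step 26: x0=(-0.2038, -0.4593, -0.6753) x1=(0.5457, -0.4140, -1.6477) x2=(0.8613, 0.9858, -0.7057) x3=(0.1300, 0.8693, -0.9039)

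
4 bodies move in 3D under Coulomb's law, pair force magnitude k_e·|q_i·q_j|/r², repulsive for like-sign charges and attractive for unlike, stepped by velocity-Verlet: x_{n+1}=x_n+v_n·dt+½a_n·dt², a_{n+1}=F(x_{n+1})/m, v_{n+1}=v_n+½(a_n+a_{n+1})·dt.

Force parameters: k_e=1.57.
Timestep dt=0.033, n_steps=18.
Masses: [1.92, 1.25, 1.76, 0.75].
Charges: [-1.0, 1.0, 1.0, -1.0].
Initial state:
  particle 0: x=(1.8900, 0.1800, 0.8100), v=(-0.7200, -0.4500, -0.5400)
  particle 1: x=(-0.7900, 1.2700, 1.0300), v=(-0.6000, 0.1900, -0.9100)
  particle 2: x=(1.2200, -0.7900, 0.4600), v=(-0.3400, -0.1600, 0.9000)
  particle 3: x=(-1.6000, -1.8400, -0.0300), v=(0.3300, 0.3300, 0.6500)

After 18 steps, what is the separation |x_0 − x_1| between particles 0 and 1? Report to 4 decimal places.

2.9697

step 0: x0=(1.8900, 0.1800, 0.8100) x1=(-0.7900, 1.2700, 1.0300) x2=(1.2200, -0.7900, 0.4600) x3=(-1.6000, -1.8400, -0.0300)
step 1: x0=(1.8661, 0.1650, 0.7921) x1=(-0.8098, 1.2762, 1.0000) x2=(1.2089, -0.7951, 0.4898) x3=(-1.5890, -1.8290, -0.0085)
step 2: x0=(1.8417, 0.1495, 0.7741) x1=(-0.8296, 1.2824, 0.9699) x2=(1.1982, -0.7997, 0.5197) x3=(-1.5779, -1.8178, 0.0130)
step 3: x0=(1.8170, 0.1335, 0.7559) x1=(-0.8493, 1.2885, 0.9398) x2=(1.1879, -0.8040, 0.5497) x3=(-1.5666, -1.8064, 0.0347)
step 4: x0=(1.7918, 0.1171, 0.7377) x1=(-0.8691, 1.2946, 0.9097) x2=(1.1779, -0.8077, 0.5798) x3=(-1.5552, -1.7948, 0.0564)
step 5: x0=(1.7662, 0.1002, 0.7193) x1=(-0.8888, 1.3005, 0.8796) x2=(1.1684, -0.8109, 0.6100) x3=(-1.5435, -1.7830, 0.0782)
step 6: x0=(1.7402, 0.0827, 0.7009) x1=(-0.9086, 1.3064, 0.8494) x2=(1.1592, -0.8135, 0.6403) x3=(-1.5318, -1.7709, 0.1001)
step 7: x0=(1.7137, 0.0647, 0.6825) x1=(-0.9283, 1.3122, 0.8192) x2=(1.1505, -0.8156, 0.6705) x3=(-1.5199, -1.7586, 0.1220)
step 8: x0=(1.6867, 0.0460, 0.6641) x1=(-0.9480, 1.3180, 0.7890) x2=(1.1422, -0.8170, 0.7008) x3=(-1.5078, -1.7462, 0.1440)
step 9: x0=(1.6592, 0.0267, 0.6457) x1=(-0.9677, 1.3236, 0.7588) x2=(1.1344, -0.8177, 0.7310) x3=(-1.4955, -1.7334, 0.1661)
step 10: x0=(1.6312, 0.0067, 0.6274) x1=(-0.9874, 1.3291, 0.7285) x2=(1.1271, -0.8178, 0.7610) x3=(-1.4832, -1.7205, 0.1883)
step 11: x0=(1.6027, -0.0140, 0.6092) x1=(-1.0071, 1.3346, 0.6982) x2=(1.1202, -0.8171, 0.7910) x3=(-1.4706, -1.7073, 0.2105)
step 12: x0=(1.5737, -0.0354, 0.5913) x1=(-1.0267, 1.3399, 0.6679) x2=(1.1139, -0.8156, 0.8207) x3=(-1.4579, -1.6939, 0.2328)
step 13: x0=(1.5442, -0.0576, 0.5736) x1=(-1.0464, 1.3451, 0.6375) x2=(1.1080, -0.8133, 0.8500) x3=(-1.4451, -1.6802, 0.2552)
step 14: x0=(1.5141, -0.0806, 0.5562) x1=(-1.0660, 1.3503, 0.6071) x2=(1.1027, -0.8101, 0.8791) x3=(-1.4322, -1.6664, 0.2777)
step 15: x0=(1.4835, -0.1044, 0.5393) x1=(-1.0856, 1.3553, 0.5767) x2=(1.0979, -0.8061, 0.9076) x3=(-1.4191, -1.6522, 0.3003)
step 16: x0=(1.4524, -0.1290, 0.5228) x1=(-1.1052, 1.3601, 0.5462) x2=(1.0936, -0.8012, 0.9357) x3=(-1.4059, -1.6379, 0.3229)
step 17: x0=(1.4207, -0.1545, 0.5069) x1=(-1.1248, 1.3649, 0.5157) x2=(1.0897, -0.7954, 0.9631) x3=(-1.3925, -1.6232, 0.3456)
step 18: x0=(1.3886, -0.1808, 0.4917) x1=(-1.1443, 1.3695, 0.4852) x2=(1.0863, -0.7887, 0.9897) x3=(-1.3791, -1.6084, 0.3684)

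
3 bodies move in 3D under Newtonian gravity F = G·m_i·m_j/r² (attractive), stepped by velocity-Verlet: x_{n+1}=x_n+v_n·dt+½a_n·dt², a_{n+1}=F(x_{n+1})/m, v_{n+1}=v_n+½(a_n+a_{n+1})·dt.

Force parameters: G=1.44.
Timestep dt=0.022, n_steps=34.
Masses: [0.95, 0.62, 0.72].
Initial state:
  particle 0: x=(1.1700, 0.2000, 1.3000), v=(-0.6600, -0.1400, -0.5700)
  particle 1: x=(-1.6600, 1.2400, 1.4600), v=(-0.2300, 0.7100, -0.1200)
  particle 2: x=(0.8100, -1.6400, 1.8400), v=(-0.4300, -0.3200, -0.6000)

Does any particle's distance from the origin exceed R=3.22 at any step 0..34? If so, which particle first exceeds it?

no

step 0: x0=(1.1700, 0.2000, 1.3000) x1=(-1.6600, 1.2400, 1.4600) x2=(0.8100, -1.6400, 1.8400)
step 1: x0=(1.1554, 0.1969, 1.2875) x1=(-1.6650, 1.2556, 1.4574) x2=(0.8005, -1.6469, 1.8268)
step 2: x0=(1.1408, 0.1936, 1.2750) x1=(-1.6699, 1.2711, 1.4547) x2=(0.7911, -1.6537, 1.8135)
step 3: x0=(1.1261, 0.1903, 1.2626) x1=(-1.6748, 1.2866, 1.4521) x2=(0.7817, -1.6603, 1.8002)
step 4: x0=(1.1114, 0.1868, 1.2502) x1=(-1.6795, 1.3021, 1.4494) x2=(0.7723, -1.6667, 1.7868)
step 5: x0=(1.0966, 0.1833, 1.2378) x1=(-1.6842, 1.3175, 1.4468) x2=(0.7629, -1.6729, 1.7734)
step 6: x0=(1.0817, 0.1796, 1.2255) x1=(-1.6887, 1.3328, 1.4441) x2=(0.7535, -1.6789, 1.7599)
step 7: x0=(1.0667, 0.1758, 1.2132) x1=(-1.6932, 1.3481, 1.4415) x2=(0.7441, -1.6847, 1.7464)
step 8: x0=(1.0517, 0.1719, 1.2009) x1=(-1.6976, 1.3633, 1.4388) x2=(0.7347, -1.6904, 1.7328)
step 9: x0=(1.0366, 0.1680, 1.1887) x1=(-1.7019, 1.3785, 1.4362) x2=(0.7253, -1.6958, 1.7192)
step 10: x0=(1.0214, 0.1639, 1.1765) x1=(-1.7061, 1.3936, 1.4335) x2=(0.7160, -1.7011, 1.7055)
step 11: x0=(1.0062, 0.1597, 1.1644) x1=(-1.7103, 1.4086, 1.4309) x2=(0.7066, -1.7062, 1.6918)
step 12: x0=(0.9910, 0.1554, 1.1523) x1=(-1.7143, 1.4236, 1.4282) x2=(0.6973, -1.7111, 1.6780)
step 13: x0=(0.9756, 0.1510, 1.1403) x1=(-1.7183, 1.4386, 1.4255) x2=(0.6880, -1.7158, 1.6642)
step 14: x0=(0.9602, 0.1465, 1.1283) x1=(-1.7222, 1.4535, 1.4228) x2=(0.6787, -1.7204, 1.6503)
step 15: x0=(0.9447, 0.1419, 1.1163) x1=(-1.7259, 1.4683, 1.4201) x2=(0.6694, -1.7247, 1.6364)
step 16: x0=(0.9292, 0.1372, 1.1044) x1=(-1.7296, 1.4831, 1.4175) x2=(0.6601, -1.7289, 1.6225)
step 17: x0=(0.9136, 0.1324, 1.0925) x1=(-1.7333, 1.4978, 1.4148) x2=(0.6508, -1.7329, 1.6085)
step 18: x0=(0.8980, 0.1274, 1.0806) x1=(-1.7368, 1.5125, 1.4121) x2=(0.6415, -1.7367, 1.5944)
step 19: x0=(0.8823, 0.1224, 1.0688) x1=(-1.7403, 1.5271, 1.4094) x2=(0.6322, -1.7403, 1.5803)
step 20: x0=(0.8665, 0.1173, 1.0570) x1=(-1.7436, 1.5416, 1.4066) x2=(0.6229, -1.7437, 1.5662)
step 21: x0=(0.8507, 0.1121, 1.0453) x1=(-1.7469, 1.5561, 1.4039) x2=(0.6137, -1.7469, 1.5520)
step 22: x0=(0.8348, 0.1067, 1.0336) x1=(-1.7501, 1.5705, 1.4012) x2=(0.6044, -1.7499, 1.5377)
step 23: x0=(0.8189, 0.1013, 1.0220) x1=(-1.7533, 1.5849, 1.3984) x2=(0.5952, -1.7528, 1.5234)
step 24: x0=(0.8029, 0.0958, 1.0103) x1=(-1.7563, 1.5992, 1.3957) x2=(0.5859, -1.7554, 1.5091)
step 25: x0=(0.7868, 0.0901, 0.9988) x1=(-1.7593, 1.6134, 1.3929) x2=(0.5767, -1.7579, 1.4947)
step 26: x0=(0.7707, 0.0844, 0.9872) x1=(-1.7621, 1.6276, 1.3902) x2=(0.5674, -1.7602, 1.4803)
step 27: x0=(0.7545, 0.0785, 0.9758) x1=(-1.7650, 1.6417, 1.3874) x2=(0.5582, -1.7622, 1.4658)
step 28: x0=(0.7383, 0.0725, 0.9643) x1=(-1.7677, 1.6557, 1.3846) x2=(0.5490, -1.7641, 1.4513)
step 29: x0=(0.7220, 0.0665, 0.9529) x1=(-1.7703, 1.6697, 1.3818) x2=(0.5398, -1.7658, 1.4367)
step 30: x0=(0.7057, 0.0603, 0.9416) x1=(-1.7729, 1.6836, 1.3790) x2=(0.5305, -1.7673, 1.4221)
step 31: x0=(0.6893, 0.0540, 0.9302) x1=(-1.7754, 1.6975, 1.3762) x2=(0.5213, -1.7686, 1.4075)
step 32: x0=(0.6729, 0.0476, 0.9190) x1=(-1.7778, 1.7113, 1.3734) x2=(0.5121, -1.7697, 1.3928)
step 33: x0=(0.6564, 0.0411, 0.9077) x1=(-1.7801, 1.7250, 1.3705) x2=(0.5029, -1.7706, 1.3780)
step 34: x0=(0.6399, 0.0345, 0.8965) x1=(-1.7824, 1.7387, 1.3677) x2=(0.4937, -1.7712, 1.3632)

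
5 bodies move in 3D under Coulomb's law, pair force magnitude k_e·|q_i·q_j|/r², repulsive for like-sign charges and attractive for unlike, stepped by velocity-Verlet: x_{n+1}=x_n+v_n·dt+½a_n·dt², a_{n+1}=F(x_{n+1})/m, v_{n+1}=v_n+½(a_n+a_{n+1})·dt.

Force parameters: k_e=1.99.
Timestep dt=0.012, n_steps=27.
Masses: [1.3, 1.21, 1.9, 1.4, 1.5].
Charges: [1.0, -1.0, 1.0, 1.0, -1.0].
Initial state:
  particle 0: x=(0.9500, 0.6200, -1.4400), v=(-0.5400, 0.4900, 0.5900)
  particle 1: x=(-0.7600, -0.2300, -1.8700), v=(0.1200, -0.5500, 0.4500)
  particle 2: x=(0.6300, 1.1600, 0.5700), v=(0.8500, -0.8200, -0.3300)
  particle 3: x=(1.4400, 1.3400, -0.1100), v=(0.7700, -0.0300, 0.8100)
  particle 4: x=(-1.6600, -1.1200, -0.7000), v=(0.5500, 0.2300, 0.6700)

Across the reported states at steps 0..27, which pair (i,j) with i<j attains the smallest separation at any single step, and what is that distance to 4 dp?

pair (2,3), distance 1.0179

step 0: x0=(0.9500, 0.6200, -1.4400) x1=(-0.7600, -0.2300, -1.8700) x2=(0.6300, 1.1600, 0.5700) x3=(1.4400, 1.3400, -0.1100) x4=(-1.6600, -1.1200, -0.7000)
step 1: x0=(0.9435, 0.6258, -1.4330) x1=(-0.7585, -0.2366, -1.8646) x2=(0.6401, 1.1501, 0.5661) x3=(1.4493, 1.3397, -0.1003) x4=(-1.6534, -1.1172, -0.6919)
step 2: x0=(0.9369, 0.6316, -1.4261) x1=(-0.7569, -0.2430, -1.8592) x2=(0.6502, 1.1403, 0.5623) x3=(1.4588, 1.3394, -0.0907) x4=(-1.6468, -1.1145, -0.6838)
step 3: x0=(0.9302, 0.6372, -1.4193) x1=(-0.7551, -0.2494, -1.8538) x2=(0.6601, 1.1303, 0.5586) x3=(1.4683, 1.3391, -0.0811) x4=(-1.6402, -1.1117, -0.6757)
step 4: x0=(0.9234, 0.6428, -1.4127) x1=(-0.7533, -0.2557, -1.8485) x2=(0.6698, 1.1204, 0.5550) x3=(1.4781, 1.3390, -0.0716) x4=(-1.6336, -1.1090, -0.6675)
step 5: x0=(0.9165, 0.6483, -1.4062) x1=(-0.7513, -0.2619, -1.8431) x2=(0.6795, 1.1104, 0.5514) x3=(1.4880, 1.3388, -0.0621) x4=(-1.6270, -1.1063, -0.6592)
step 6: x0=(0.9095, 0.6537, -1.3998) x1=(-0.7492, -0.2680, -1.8378) x2=(0.6890, 1.1004, 0.5480) x3=(1.4980, 1.3388, -0.0527) x4=(-1.6204, -1.1035, -0.6509)
step 7: x0=(0.9025, 0.6590, -1.3936) x1=(-0.7469, -0.2740, -1.8325) x2=(0.6984, 1.0903, 0.5447) x3=(1.5082, 1.3388, -0.0434) x4=(-1.6138, -1.1008, -0.6425)
step 8: x0=(0.8953, 0.6642, -1.3875) x1=(-0.7446, -0.2799, -1.8272) x2=(0.7076, 1.0802, 0.5415) x3=(1.5185, 1.3388, -0.0341) x4=(-1.6072, -1.0981, -0.6341)
step 9: x0=(0.8881, 0.6694, -1.3815) x1=(-0.7421, -0.2857, -1.8219) x2=(0.7167, 1.0701, 0.5384) x3=(1.5290, 1.3390, -0.0249) x4=(-1.6006, -1.0954, -0.6257)
step 10: x0=(0.8807, 0.6744, -1.3757) x1=(-0.7395, -0.2915, -1.8166) x2=(0.7257, 1.0599, 0.5354) x3=(1.5397, 1.3391, -0.0157) x4=(-1.5939, -1.0926, -0.6172)
step 11: x0=(0.8733, 0.6794, -1.3700) x1=(-0.7368, -0.2971, -1.8113) x2=(0.7346, 1.0496, 0.5325) x3=(1.5505, 1.3394, -0.0066) x4=(-1.5873, -1.0899, -0.6086)
step 12: x0=(0.8658, 0.6842, -1.3644) x1=(-0.7339, -0.3026, -1.8061) x2=(0.7433, 1.0394, 0.5297) x3=(1.5615, 1.3397, 0.0025) x4=(-1.5807, -1.0872, -0.6000)
step 13: x0=(0.8581, 0.6890, -1.3589) x1=(-0.7310, -0.3081, -1.8008) x2=(0.7519, 1.0290, 0.5270) x3=(1.5727, 1.3401, 0.0115) x4=(-1.5741, -1.0845, -0.5913)
step 14: x0=(0.8504, 0.6937, -1.3536) x1=(-0.7279, -0.3134, -1.7956) x2=(0.7603, 1.0186, 0.5244) x3=(1.5840, 1.3406, 0.0204) x4=(-1.5675, -1.0818, -0.5826)
step 15: x0=(0.8426, 0.6984, -1.3484) x1=(-0.7247, -0.3187, -1.7904) x2=(0.7686, 1.0082, 0.5219) x3=(1.5955, 1.3411, 0.0293) x4=(-1.5609, -1.0791, -0.5739)
step 16: x0=(0.8347, 0.7029, -1.3433) x1=(-0.7213, -0.3239, -1.7852) x2=(0.7768, 0.9977, 0.5195) x3=(1.6072, 1.3417, 0.0382) x4=(-1.5542, -1.0764, -0.5650)
step 17: x0=(0.8267, 0.7074, -1.3384) x1=(-0.7179, -0.3289, -1.7800) x2=(0.7848, 0.9871, 0.5171) x3=(1.6191, 1.3424, 0.0470) x4=(-1.5476, -1.0737, -0.5562)
step 18: x0=(0.8185, 0.7117, -1.3336) x1=(-0.7143, -0.3339, -1.7749) x2=(0.7927, 0.9765, 0.5149) x3=(1.6311, 1.3432, 0.0557) x4=(-1.5410, -1.0710, -0.5472)
step 19: x0=(0.8103, 0.7160, -1.3289) x1=(-0.7106, -0.3388, -1.7698) x2=(0.8005, 0.9658, 0.5128) x3=(1.6433, 1.3440, 0.0645) x4=(-1.5344, -1.0683, -0.5382)
step 20: x0=(0.8020, 0.7202, -1.3244) x1=(-0.7068, -0.3436, -1.7647) x2=(0.8081, 0.9551, 0.5107) x3=(1.6556, 1.3450, 0.0731) x4=(-1.5277, -1.0656, -0.5292)
step 21: x0=(0.7936, 0.7244, -1.3200) x1=(-0.7028, -0.3483, -1.7596) x2=(0.8156, 0.9443, 0.5087) x3=(1.6681, 1.3460, 0.0818) x4=(-1.5211, -1.0630, -0.5201)
step 22: x0=(0.7851, 0.7284, -1.3157) x1=(-0.6988, -0.3529, -1.7545) x2=(0.8230, 0.9334, 0.5069) x3=(1.6808, 1.3471, 0.0904) x4=(-1.5144, -1.0603, -0.5110)
step 23: x0=(0.7764, 0.7324, -1.3115) x1=(-0.6946, -0.3574, -1.7495) x2=(0.8302, 0.9224, 0.5051) x3=(1.6937, 1.3482, 0.0989) x4=(-1.5078, -1.0576, -0.5018)
step 24: x0=(0.7677, 0.7362, -1.3075) x1=(-0.6903, -0.3618, -1.7444) x2=(0.8373, 0.9114, 0.5033) x3=(1.7067, 1.3495, 0.1074) x4=(-1.5012, -1.0549, -0.4925)
step 25: x0=(0.7589, 0.7400, -1.3036) x1=(-0.6858, -0.3661, -1.7394) x2=(0.8442, 0.9004, 0.5017) x3=(1.7199, 1.3508, 0.1159) x4=(-1.4945, -1.0522, -0.4832)
step 26: x0=(0.7499, 0.7438, -1.2998) x1=(-0.6813, -0.3703, -1.7344) x2=(0.8511, 0.8892, 0.5001) x3=(1.7332, 1.3522, 0.1244) x4=(-1.4879, -1.0495, -0.4738)
step 27: x0=(0.7409, 0.7474, -1.2962) x1=(-0.6766, -0.3744, -1.7295) x2=(0.8578, 0.8780, 0.4987) x3=(1.7467, 1.3537, 0.1328) x4=(-1.4812, -1.0468, -0.4644)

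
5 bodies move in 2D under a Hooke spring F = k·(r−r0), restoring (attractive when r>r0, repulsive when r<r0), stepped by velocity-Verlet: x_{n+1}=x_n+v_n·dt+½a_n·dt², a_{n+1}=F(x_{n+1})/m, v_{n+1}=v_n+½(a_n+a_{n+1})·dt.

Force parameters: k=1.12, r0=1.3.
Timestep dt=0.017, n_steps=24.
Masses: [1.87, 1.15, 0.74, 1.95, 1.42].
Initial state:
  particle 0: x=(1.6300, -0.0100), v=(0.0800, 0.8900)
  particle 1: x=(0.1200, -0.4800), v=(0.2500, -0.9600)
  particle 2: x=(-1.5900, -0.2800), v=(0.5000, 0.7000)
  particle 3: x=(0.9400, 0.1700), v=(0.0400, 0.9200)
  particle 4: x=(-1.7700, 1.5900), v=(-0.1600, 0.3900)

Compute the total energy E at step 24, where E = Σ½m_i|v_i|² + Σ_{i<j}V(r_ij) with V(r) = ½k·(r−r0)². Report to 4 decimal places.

step 0: x0=(1.6300, -0.0100) x1=(0.1200, -0.4800) x2=(-1.5900, -0.2800) x3=(0.9400, 0.1700) x4=(-1.7700, 1.5900)
step 1: x0=(1.6310, 0.0052) x1=(0.1241, -0.4962) x2=(-1.5807, -0.2679) x3=(0.9404, 0.1857) x4=(-1.7722, 1.5962)
step 2: x0=(1.6314, 0.0205) x1=(0.1277, -0.5120) x2=(-1.5699, -0.2554) x3=(0.9403, 0.2016) x4=(-1.7732, 1.6016)
step 3: x0=(1.6311, 0.0359) x1=(0.1310, -0.5275) x2=(-1.5576, -0.2425) x3=(0.9397, 0.2176) x4=(-1.7732, 1.6062)
step 4: x0=(1.6301, 0.0514) x1=(0.1340, -0.5427) x2=(-1.5437, -0.2293) x3=(0.9385, 0.2337) x4=(-1.7720, 1.6100)
step 5: x0=(1.6285, 0.0670) x1=(0.1366, -0.5576) x2=(-1.5284, -0.2156) x3=(0.9368, 0.2500) x4=(-1.7697, 1.6130)
step 6: x0=(1.6262, 0.0827) x1=(0.1388, -0.5720) x2=(-1.5116, -0.2016) x3=(0.9346, 0.2664) x4=(-1.7663, 1.6152)
step 7: x0=(1.6233, 0.0985) x1=(0.1406, -0.5861) x2=(-1.4933, -0.1872) x3=(0.9318, 0.2830) x4=(-1.7618, 1.6166)
step 8: x0=(1.6197, 0.1144) x1=(0.1422, -0.5999) x2=(-1.4736, -0.1725) x3=(0.9285, 0.2997) x4=(-1.7562, 1.6172)
step 9: x0=(1.6154, 0.1304) x1=(0.1434, -0.6132) x2=(-1.4525, -0.1574) x3=(0.9247, 0.3165) x4=(-1.7495, 1.6170)
step 10: x0=(1.6105, 0.1465) x1=(0.1443, -0.6261) x2=(-1.4300, -0.1419) x3=(0.9204, 0.3334) x4=(-1.7417, 1.6161)
step 11: x0=(1.6050, 0.1626) x1=(0.1448, -0.6386) x2=(-1.4062, -0.1262) x3=(0.9156, 0.3505) x4=(-1.7328, 1.6143)
step 12: x0=(1.5989, 0.1788) x1=(0.1451, -0.6507) x2=(-1.3811, -0.1101) x3=(0.9102, 0.3676) x4=(-1.7228, 1.6118)
step 13: x0=(1.5921, 0.1951) x1=(0.1451, -0.6624) x2=(-1.3547, -0.0937) x3=(0.9044, 0.3849) x4=(-1.7117, 1.6086)
step 14: x0=(1.5848, 0.2115) x1=(0.1448, -0.6736) x2=(-1.3271, -0.0770) x3=(0.8980, 0.4023) x4=(-1.6996, 1.6046)
step 15: x0=(1.5768, 0.2279) x1=(0.1442, -0.6844) x2=(-1.2982, -0.0600) x3=(0.8912, 0.4198) x4=(-1.6864, 1.5998)
step 16: x0=(1.5682, 0.2444) x1=(0.1434, -0.6947) x2=(-1.2682, -0.0427) x3=(0.8839, 0.4373) x4=(-1.6722, 1.5944)
step 17: x0=(1.5591, 0.2610) x1=(0.1423, -0.7046) x2=(-1.2371, -0.0252) x3=(0.8761, 0.4550) x4=(-1.6570, 1.5882)
step 18: x0=(1.5494, 0.2775) x1=(0.1410, -0.7139) x2=(-1.2049, -0.0074) x3=(0.8679, 0.4727) x4=(-1.6407, 1.5813)
step 19: x0=(1.5391, 0.2942) x1=(0.1395, -0.7228) x2=(-1.1716, 0.0107) x3=(0.8592, 0.4905) x4=(-1.6234, 1.5738)
step 20: x0=(1.5283, 0.3108) x1=(0.1377, -0.7313) x2=(-1.1374, 0.0290) x3=(0.8500, 0.5084) x4=(-1.6052, 1.5655)
step 21: x0=(1.5170, 0.3275) x1=(0.1358, -0.7392) x2=(-1.1022, 0.0475) x3=(0.8404, 0.5264) x4=(-1.5860, 1.5567)
step 22: x0=(1.5051, 0.3443) x1=(0.1337, -0.7467) x2=(-1.0661, 0.0663) x3=(0.8304, 0.5444) x4=(-1.5658, 1.5471)
step 23: x0=(1.4927, 0.3610) x1=(0.1314, -0.7536) x2=(-1.0292, 0.0852) x3=(0.8200, 0.5625) x4=(-1.5448, 1.5370)
step 24: x0=(1.4798, 0.3778) x1=(0.1289, -0.7601) x2=(-0.9915, 0.1043) x3=(0.8092, 0.5807) x4=(-1.5228, 1.5263)
step 0 velocities: v0=(0.0800, 0.8900) v1=(0.2500, -0.9600) v2=(0.5000, 0.7000) v3=(0.0400, 0.9200) v4=(-0.1600, 0.3900)
step 0: KE=2.5392, PE=9.9331, E=12.4723
step 24 velocities: v0=(-0.7707, 0.9873) v1=(-0.1487, -0.3648) v2=(2.2428, 1.1308) v3=(-0.6478, 1.0690) v4=(1.3196, -0.6492)
step 24: KE=6.9490, PE=5.5220, E=12.4710

12.4710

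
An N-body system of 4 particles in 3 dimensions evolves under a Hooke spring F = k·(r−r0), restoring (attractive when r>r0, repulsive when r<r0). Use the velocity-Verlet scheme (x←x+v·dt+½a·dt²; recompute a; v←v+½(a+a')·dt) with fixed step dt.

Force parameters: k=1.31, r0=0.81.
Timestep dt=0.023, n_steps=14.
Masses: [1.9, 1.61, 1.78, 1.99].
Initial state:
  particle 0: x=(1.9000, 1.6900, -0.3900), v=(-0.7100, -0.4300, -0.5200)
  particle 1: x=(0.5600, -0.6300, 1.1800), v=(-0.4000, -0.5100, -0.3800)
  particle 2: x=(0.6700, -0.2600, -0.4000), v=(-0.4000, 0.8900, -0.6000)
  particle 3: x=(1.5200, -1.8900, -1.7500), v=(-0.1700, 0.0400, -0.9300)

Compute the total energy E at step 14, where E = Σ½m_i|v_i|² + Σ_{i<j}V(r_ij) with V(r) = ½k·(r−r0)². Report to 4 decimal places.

step 0: x0=(1.9000, 1.6900, -0.3900) x1=(0.5600, -0.6300, 1.1800) x2=(0.6700, -0.2600, -0.4000) x3=(1.5200, -1.8900, -1.7500)
step 1: x0=(1.8833, 1.6791, -0.4019) x1=(0.5512, -0.6415, 1.1704) x2=(0.6611, -0.2395, -0.4138) x3=(1.5159, -1.8882, -1.7707)
step 2: x0=(1.8658, 1.6660, -0.4139) x1=(0.5431, -0.6526, 1.1589) x2=(0.6526, -0.2191, -0.4277) x3=(1.5115, -1.8848, -1.7899)
step 3: x0=(1.8476, 1.6509, -0.4258) x1=(0.5358, -0.6633, 1.1457) x2=(0.6447, -0.1986, -0.4415) x3=(1.5067, -1.8797, -1.8076)
step 4: x0=(1.8287, 1.6337, -0.4376) x1=(0.5293, -0.6735, 1.1306) x2=(0.6372, -0.1783, -0.4554) x3=(1.5016, -1.8729, -1.8239)
step 5: x0=(1.8090, 1.6144, -0.4495) x1=(0.5235, -0.6833, 1.1137) x2=(0.6302, -0.1580, -0.4693) x3=(1.4961, -1.8644, -1.8387)
step 6: x0=(1.7887, 1.5932, -0.4613) x1=(0.5185, -0.6927, 1.0951) x2=(0.6237, -0.1379, -0.4833) x3=(1.4902, -1.8543, -1.8520)
step 7: x0=(1.7677, 1.5699, -0.4731) x1=(0.5142, -0.7015, 1.0746) x2=(0.6177, -0.1178, -0.4973) x3=(1.4840, -1.8426, -1.8639)
step 8: x0=(1.7460, 1.5448, -0.4849) x1=(0.5106, -0.7099, 1.0523) x2=(0.6122, -0.0980, -0.5113) x3=(1.4773, -1.8292, -1.8743)
step 9: x0=(1.7236, 1.5177, -0.4967) x1=(0.5078, -0.7178, 1.0283) x2=(0.6071, -0.0783, -0.5253) x3=(1.4704, -1.8143, -1.8833)
step 10: x0=(1.7006, 1.4887, -0.5085) x1=(0.5056, -0.7252, 1.0024) x2=(0.6025, -0.0589, -0.5394) x3=(1.4630, -1.7977, -1.8908)
step 11: x0=(1.6770, 1.4579, -0.5203) x1=(0.5042, -0.7321, 0.9749) x2=(0.5983, -0.0396, -0.5535) x3=(1.4552, -1.7796, -1.8968)
step 12: x0=(1.6528, 1.4253, -0.5321) x1=(0.5035, -0.7386, 0.9456) x2=(0.5946, -0.0207, -0.5676) x3=(1.4471, -1.7599, -1.9015)
step 13: x0=(1.6281, 1.3909, -0.5439) x1=(0.5034, -0.7445, 0.9146) x2=(0.5913, -0.0020, -0.5817) x3=(1.4385, -1.7388, -1.9047)
step 14: x0=(1.6028, 1.3549, -0.5557) x1=(0.5040, -0.7499, 0.8819) x2=(0.5884, 0.0164, -0.5959) x3=(1.4296, -1.7161, -1.9065)
step 0 velocities: v0=(-0.7100, -0.4300, -0.5200) v1=(-0.4000, -0.5100, -0.3800) v2=(-0.4000, 0.8900, -0.6000) v3=(-0.1700, 0.0400, -0.9300)
step 0: KE=3.4245, PE=16.9784, E=20.4029
step 14 velocities: v0=(-1.1116, -1.6029, -0.5133) v1=(0.0404, -0.2247, -1.4567) v2=(-0.1172, 0.7923, -0.6168) v3=(-0.3958, 1.0164, -0.0503)
step 14: KE=7.7109, PE=12.6905, E=20.4014

20.4014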